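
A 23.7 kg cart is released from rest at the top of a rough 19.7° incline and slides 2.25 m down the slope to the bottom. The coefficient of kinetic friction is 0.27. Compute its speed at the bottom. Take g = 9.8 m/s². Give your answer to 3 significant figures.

Energy: mgh = ½mv² + W_f, with h = L sinθ and W_f = μ_k (mg cosθ) L
mgh = mgL sinθ = (23.7)(9.8)(2.25)sin19.7° = 176.16 J
W_f = μ_k mg cosθ · L = (0.27)(23.7)(9.8)cos19.7°·2.25 = 132.8 J
½mv² = 176.16 − 132.8 = 43.321 J
v = √(2 × 43.321/23.7) = 1.912 m/s

v = 1.91 m/s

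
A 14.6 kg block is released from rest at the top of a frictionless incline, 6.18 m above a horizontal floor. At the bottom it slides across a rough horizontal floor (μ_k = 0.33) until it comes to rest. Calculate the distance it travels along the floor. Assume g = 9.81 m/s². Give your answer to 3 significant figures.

d = 18.7 m

Energy at the top = energy at the end + work done against friction:
At rest all PE has been dissipated by friction: mgh = μ_k m g d
d = h/μ_k = 6.18/0.33 = 18.73 m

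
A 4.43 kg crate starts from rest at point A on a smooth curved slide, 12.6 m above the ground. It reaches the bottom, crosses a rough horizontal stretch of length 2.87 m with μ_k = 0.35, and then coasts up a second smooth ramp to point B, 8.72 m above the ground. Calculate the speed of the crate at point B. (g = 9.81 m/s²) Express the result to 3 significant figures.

v = 7.51 m/s

Energy at A: mgh₁ = (4.43)(9.81)(12.6) = 547.57 J
Friction loss: W_f = μ_k mg d = 43.65 J
At B: ½mv² + mgh₂ = mgh₁ − W_f
½mv² = 547.57 − 43.65 − 378.96 = 124.96 J
v = √(2 × 124.96/4.43) = 7.511 m/s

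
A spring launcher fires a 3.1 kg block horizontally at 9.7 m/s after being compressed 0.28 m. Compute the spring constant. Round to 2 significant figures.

Spring PE at full compression equals KE at release: ½kx² = ½mv²
k = mv²/x² = (3.1)(9.7)²/(0.28)² = 3720 N/m

k = 3700 N/m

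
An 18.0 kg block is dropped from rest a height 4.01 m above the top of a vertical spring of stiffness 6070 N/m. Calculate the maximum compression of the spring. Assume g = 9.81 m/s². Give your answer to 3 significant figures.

Measuring PE from the top of the relaxed spring, at max compression the block has dropped H + x with zero KE, so:
mg(H + x) = ½kx²
½(6070)x² − (18.0)(9.81)x − (18.0)(9.81)(4.01) = 0
3035x² − 176.6x − 708.1 = 0
x = [176.6 + √(31180 + 8.5962e+06)]/(2 × 3035) = 0.5130 m

x = 0.513 m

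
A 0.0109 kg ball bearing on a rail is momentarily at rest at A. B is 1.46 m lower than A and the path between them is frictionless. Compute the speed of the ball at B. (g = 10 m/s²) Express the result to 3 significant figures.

Energy conservation between the two points: mgh = ½mv²
The mass cancels from both sides.
v = √(2gh) = √(2 × 10 × 1.46) = √29.200 = 5.404 m/s

v = 5.40 m/s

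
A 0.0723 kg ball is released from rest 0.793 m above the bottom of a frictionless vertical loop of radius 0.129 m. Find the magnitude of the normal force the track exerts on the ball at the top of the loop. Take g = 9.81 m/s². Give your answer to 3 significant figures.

N = 5.17 N

Energy from release to top (height 2r): mgh = ½mv_top² + mg(2r)
v_top² = 2g(h − 2r) = 2(9.81)(0.793 − 0.2580) = 10.497 m²/s²
At the top, both N and weight point toward the centre: N + mg = mv_top²/r
N = m(v_top²/r − g) = 0.0723(10.497/0.129 − 9.81) = 5.174 N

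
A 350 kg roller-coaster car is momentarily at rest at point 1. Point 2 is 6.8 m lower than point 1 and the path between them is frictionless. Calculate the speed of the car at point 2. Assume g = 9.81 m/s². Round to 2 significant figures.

By conservation of mechanical energy, mgh = ½mv²
v = √(2gh) = √(2 × 9.81 × 6.8) = √133.42 = 11.55 m/s

v = 12 m/s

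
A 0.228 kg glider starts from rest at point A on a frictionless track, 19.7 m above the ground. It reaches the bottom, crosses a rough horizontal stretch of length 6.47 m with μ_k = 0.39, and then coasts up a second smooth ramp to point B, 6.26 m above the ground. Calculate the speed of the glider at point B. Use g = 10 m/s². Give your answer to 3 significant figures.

Energy at A: mgh₁ = (0.228)(10)(19.7) = 44.916 J
Friction loss: W_f = μ_k mg d = 5.753 J
At B: ½mv² + mgh₂ = mgh₁ − W_f
½mv² = 44.916 − 5.753 − 14.273 = 24.890 J
v = √(2 × 24.890/0.228) = 14.78 m/s

v = 14.8 m/s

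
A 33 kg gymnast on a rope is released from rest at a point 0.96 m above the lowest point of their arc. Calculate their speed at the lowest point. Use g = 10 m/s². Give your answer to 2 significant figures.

Mechanical energy is conserved (no friction): mgh = ½mv²
The mass cancels from both sides.
v = √(2gh) = √(2 × 10 × 0.96) = √19.200 = 4.382 m/s

v = 4.4 m/s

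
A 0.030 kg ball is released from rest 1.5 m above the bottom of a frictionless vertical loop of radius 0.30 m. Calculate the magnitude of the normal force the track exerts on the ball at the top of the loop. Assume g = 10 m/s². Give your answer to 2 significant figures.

N = 1.5 N

Energy from release to top (height 2r): mgh = ½mv_top² + mg(2r)
v_top² = 2g(h − 2r) = 2(10)(1.5 − 0.6000) = 18.000 m²/s²
At the top, both N and weight point toward the centre: N + mg = mv_top²/r
N = m(v_top²/r − g) = 0.030(18.000/0.30 − 10) = 1.500 N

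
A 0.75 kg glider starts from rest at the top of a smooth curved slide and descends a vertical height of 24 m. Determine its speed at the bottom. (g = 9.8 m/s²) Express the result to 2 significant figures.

By conservation of mechanical energy, mgh = ½mv²
v = √(2gh) = √(2 × 9.8 × 24) = √470.40 = 21.69 m/s

v = 22 m/s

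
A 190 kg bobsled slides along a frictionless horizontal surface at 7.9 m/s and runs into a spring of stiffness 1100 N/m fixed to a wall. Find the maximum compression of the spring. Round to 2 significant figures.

All KE is stored as spring PE at maximum compression: ½mv² = ½kx²
x = v√(m/k) = 7.9 × √(190/1100) = 3.283 m

x = 3.3 m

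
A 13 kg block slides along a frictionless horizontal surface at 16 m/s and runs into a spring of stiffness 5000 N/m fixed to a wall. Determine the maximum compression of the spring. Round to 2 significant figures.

x = 0.82 m

All KE is stored as spring PE at maximum compression: ½mv² = ½kx²
x = v√(m/k) = 16 × √(13/5000) = 0.8158 m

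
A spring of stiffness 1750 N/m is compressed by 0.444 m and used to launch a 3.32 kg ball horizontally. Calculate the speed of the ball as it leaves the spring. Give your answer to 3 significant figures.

The ball leaves the spring when the spring is at natural length, so ½kx² = ½mv²
v = x√(k/m) = 0.444 × √(1750/3.32) = 10.19 m/s

v = 10.2 m/s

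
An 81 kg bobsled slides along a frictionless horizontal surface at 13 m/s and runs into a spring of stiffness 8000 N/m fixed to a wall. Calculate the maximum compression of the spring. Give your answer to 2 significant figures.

x = 1.3 m

Conservation of energy between contact and max compression: ½mv² = ½kx²
x = v√(m/k) = 13 × √(81/8000) = 1.308 m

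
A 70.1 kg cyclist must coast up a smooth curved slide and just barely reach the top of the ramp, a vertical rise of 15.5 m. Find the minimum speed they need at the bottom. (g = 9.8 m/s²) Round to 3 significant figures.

v = 17.4 m/s

At the top they are momentarily at rest, so all KE converts to PE: ½mv² = mgh
v = √(2gh) = √(2 × 9.8 × 15.5) = 17.43 m/s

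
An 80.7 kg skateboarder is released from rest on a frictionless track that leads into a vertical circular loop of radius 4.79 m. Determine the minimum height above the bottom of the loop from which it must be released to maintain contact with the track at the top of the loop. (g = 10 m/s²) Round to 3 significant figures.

h = 12.0 m

At the top, for minimum speed gravity alone supplies the centripetal force: mg = mv_top²/r ⇒ v_top² = gr = 47.90 m²/s²
Energy conservation from release height h to the top (height 2r): mgh = ½mv_top² + mg(2r)
h = v_top²/(2g) + 2r = r/2 + 2r = 5r/2 = 11.97 m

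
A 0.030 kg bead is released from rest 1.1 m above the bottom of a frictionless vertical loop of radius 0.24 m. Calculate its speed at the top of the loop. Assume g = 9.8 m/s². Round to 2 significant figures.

v = 3.5 m/s

Energy conservation: mgh = ½mv_top² + mg(2r)
v_top² = 2g(h − 2r) = 2(9.8)(1.1 − 0.4800) = 12.15
v_top = 3.486 m/s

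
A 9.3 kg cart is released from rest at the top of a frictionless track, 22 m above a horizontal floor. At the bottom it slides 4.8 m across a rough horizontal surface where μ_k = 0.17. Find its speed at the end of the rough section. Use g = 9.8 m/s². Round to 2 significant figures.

v = 20 m/s

Applying the work–energy principle:
mgh = ½mv² + μ_k m g d
W_f = μ_k mg d = (0.17)(9.3)(9.8)(4.8) = 74.37 J
½mv² = mgh − W_f = 2005.1 − 74.37 = 1930.7 J
v = √(2 × 1930.7/9.3) = 20.38 m/s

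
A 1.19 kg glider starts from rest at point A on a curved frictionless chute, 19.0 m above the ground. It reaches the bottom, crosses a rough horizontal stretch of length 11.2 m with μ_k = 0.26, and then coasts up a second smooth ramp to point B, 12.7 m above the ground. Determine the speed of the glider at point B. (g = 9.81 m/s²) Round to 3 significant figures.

Energy at A: mgh₁ = (1.19)(9.81)(19.0) = 221.80 J
Friction loss: W_f = μ_k mg d = 33.99 J
At B: ½mv² + mgh₂ = mgh₁ − W_f
½mv² = 221.80 − 33.99 − 148.26 = 39.551 J
v = √(2 × 39.551/1.19) = 8.153 m/s

v = 8.15 m/s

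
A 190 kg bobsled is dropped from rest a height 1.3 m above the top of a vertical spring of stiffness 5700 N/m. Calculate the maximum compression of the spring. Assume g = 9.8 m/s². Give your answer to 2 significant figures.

x = 1.3 m

Let x be the compression. The total drop is H + x, and the bobsled is instantaneously at rest at max compression, so energy conservation gives:
mg(H + x) = ½kx²
½(5700)x² − (190)(9.8)x − (190)(9.8)(1.3) = 0
2850x² − 1862x − 2421 = 0
x = [1862 + √(3.467e+06 + 2.7595e+07)]/(2 × 2850) = 1.304 m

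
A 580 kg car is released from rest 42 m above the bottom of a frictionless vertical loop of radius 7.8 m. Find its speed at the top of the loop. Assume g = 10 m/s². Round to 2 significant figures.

Energy conservation: mgh = ½mv_top² + mg(2r)
v_top² = 2g(h − 2r) = 2(10)(42 − 15.60) = 528.0
v_top = 22.98 m/s

v = 23 m/s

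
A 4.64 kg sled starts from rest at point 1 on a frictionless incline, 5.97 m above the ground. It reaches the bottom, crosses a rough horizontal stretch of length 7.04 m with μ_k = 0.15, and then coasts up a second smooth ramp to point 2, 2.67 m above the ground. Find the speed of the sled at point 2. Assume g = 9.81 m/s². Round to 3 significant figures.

v = 6.64 m/s

Energy at 1: mgh₁ = (4.64)(9.81)(5.97) = 271.74 J
Friction loss: W_f = μ_k mg d = 48.07 J
At 2: ½mv² + mgh₂ = mgh₁ − W_f
½mv² = 271.74 − 48.07 − 121.53 = 102.14 J
v = √(2 × 102.14/4.64) = 6.635 m/s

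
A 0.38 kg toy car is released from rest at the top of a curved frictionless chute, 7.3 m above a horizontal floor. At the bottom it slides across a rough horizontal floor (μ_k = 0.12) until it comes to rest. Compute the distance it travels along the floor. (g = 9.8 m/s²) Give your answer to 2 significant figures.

d = 61 m

Energy at the top = energy at the end + work done against friction:
At rest all PE has been dissipated by friction: mgh = μ_k m g d
d = h/μ_k = 7.3/0.12 = 60.83 m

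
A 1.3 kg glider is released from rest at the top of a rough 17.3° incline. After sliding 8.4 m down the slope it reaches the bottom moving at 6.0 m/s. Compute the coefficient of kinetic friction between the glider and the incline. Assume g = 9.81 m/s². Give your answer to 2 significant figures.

The energy dissipated by friction is the PE lost minus the KE gained:
mgL sinθ = 31.856 J; ½mv² = 23.400 J
W_f = 31.856 − 23.400 = 8.456 J
μ_k = W_f/(mg cosθ · L) = 8.456/(12.18 × 8.4) = 0.08268

μ_k = 0.083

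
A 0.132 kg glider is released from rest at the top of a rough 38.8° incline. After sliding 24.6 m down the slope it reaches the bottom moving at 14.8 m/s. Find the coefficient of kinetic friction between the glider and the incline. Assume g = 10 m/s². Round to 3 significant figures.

μ_k = 0.233

The energy dissipated by friction is the PE lost minus the KE gained:
mgL sinθ = 20.347 J; ½mv² = 14.457 J
W_f = 20.347 − 14.457 = 5.890 J
μ_k = W_f/(mg cosθ · L) = 5.890/(1.029 × 24.6) = 0.2328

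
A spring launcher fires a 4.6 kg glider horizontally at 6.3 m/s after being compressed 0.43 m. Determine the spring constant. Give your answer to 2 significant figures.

k = 990 N/m

Spring PE at full compression equals KE at release: ½kx² = ½mv²
k = mv²/x² = (4.6)(6.3)²/(0.43)² = 987.4 N/m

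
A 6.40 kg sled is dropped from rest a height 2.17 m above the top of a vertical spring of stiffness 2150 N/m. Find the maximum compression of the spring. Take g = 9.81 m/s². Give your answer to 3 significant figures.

x = 0.386 m

Take the reference level at the top of the uncompressed spring. At max compression the sled has fallen H + x and is momentarily at rest:
mg(H + x) = ½kx²
½(2150)x² − (6.40)(9.81)x − (6.40)(9.81)(2.17) = 0
1075x² − 62.78x − 136.2 = 0
x = [62.78 + √(3942 + 585838)]/(2 × 1075) = 0.3864 m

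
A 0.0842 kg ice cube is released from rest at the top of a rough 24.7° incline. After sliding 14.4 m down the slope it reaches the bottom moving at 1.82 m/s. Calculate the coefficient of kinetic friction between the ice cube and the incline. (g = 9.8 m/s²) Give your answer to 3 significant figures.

mgh = ½mv² + μ_k (mg cosθ) L, with h = L sinθ
mgL sinθ = 4.9652 J; ½mv² = 0.13945 J
W_f = 4.9652 − 0.13945 = 4.826 J
μ_k = W_f/(mg cosθ · L) = 4.826/(0.7497 × 14.4) = 0.4470

μ_k = 0.447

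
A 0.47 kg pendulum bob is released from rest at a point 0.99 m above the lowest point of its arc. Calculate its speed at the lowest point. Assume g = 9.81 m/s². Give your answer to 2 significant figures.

v = 4.4 m/s

By conservation of mechanical energy, mgh = ½mv²
v = √(2gh) = √(2 × 9.81 × 0.99) = √19.424 = 4.407 m/s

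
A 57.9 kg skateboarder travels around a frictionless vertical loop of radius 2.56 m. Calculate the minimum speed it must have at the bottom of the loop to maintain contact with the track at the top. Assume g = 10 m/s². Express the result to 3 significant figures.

At the top: mg = mv_top²/r ⇒ v_top² = gr = 25.60 m²/s²
Energy from bottom to top (height 2r): ½mv_bot² = ½mv_top² + mg(2r)
v_bot² = gr + 4gr = 5gr = 128.0
v_bot = √(5gr) = 11.31 m/s

v = 11.3 m/s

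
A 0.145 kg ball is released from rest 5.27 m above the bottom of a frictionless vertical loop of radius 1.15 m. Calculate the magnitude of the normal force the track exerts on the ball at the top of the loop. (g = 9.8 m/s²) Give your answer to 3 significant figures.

N = 5.92 N

Energy from release to top (height 2r): mgh = ½mv_top² + mg(2r)
v_top² = 2g(h − 2r) = 2(9.8)(5.27 − 2.300) = 58.212 m²/s²
At the top, both N and weight point toward the centre: N + mg = mv_top²/r
N = m(v_top²/r − g) = 0.145(58.212/1.15 − 9.8) = 5.919 N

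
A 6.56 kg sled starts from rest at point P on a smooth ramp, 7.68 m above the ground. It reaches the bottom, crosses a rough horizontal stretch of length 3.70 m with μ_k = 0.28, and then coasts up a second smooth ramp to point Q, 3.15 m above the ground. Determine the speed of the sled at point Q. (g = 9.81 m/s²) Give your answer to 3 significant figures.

v = 8.28 m/s

Energy at P: mgh₁ = (6.56)(9.81)(7.68) = 494.24 J
Friction loss: W_f = μ_k mg d = 66.67 J
At Q: ½mv² + mgh₂ = mgh₁ − W_f
½mv² = 494.24 − 66.67 − 202.71 = 224.85 J
v = √(2 × 224.85/6.56) = 8.280 m/s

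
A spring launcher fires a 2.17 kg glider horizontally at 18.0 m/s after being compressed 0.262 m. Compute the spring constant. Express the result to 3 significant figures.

k = 10200 N/m

½kx² = ½mv²
k = mv²/x² = (2.17)(18.0)²/(0.262)² = 10242 N/m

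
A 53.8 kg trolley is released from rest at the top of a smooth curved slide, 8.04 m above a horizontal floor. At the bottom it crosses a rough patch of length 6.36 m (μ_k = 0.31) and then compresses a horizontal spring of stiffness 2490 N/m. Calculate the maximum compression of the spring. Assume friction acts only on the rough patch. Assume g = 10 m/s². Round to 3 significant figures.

x = 1.62 m

Initial energy: E₁ = mgh = (53.8)(10)(8.04) = 4325.5 J
Friction removes W_f = μ_k mg d = (0.31)(53.8)(10)(6.36) = 1061 J
Energy reaching the spring: E = 4325.5 − 1061 = 3264.8 J
At max compression ½kx² = E ⇒ x = √(2E/k) = √(2 × 3264.8/2490) = 1.619 m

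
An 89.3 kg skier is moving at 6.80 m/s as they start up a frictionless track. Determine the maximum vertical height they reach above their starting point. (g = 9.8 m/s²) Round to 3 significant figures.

By energy conservation, ½mv² = mgh
h = v²/(2g) = 6.80²/(2 × 9.8) = 2.359 m

h = 2.36 m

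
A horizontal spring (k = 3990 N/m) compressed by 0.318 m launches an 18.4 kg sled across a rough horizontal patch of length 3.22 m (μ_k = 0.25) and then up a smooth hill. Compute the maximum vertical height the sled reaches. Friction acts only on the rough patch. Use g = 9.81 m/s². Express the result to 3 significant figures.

h = 0.313 m

Spring energy: E₀ = ½kx² = ½(3990)(0.318)² = 201.74 J
Friction: W_f = μ_k mg d = (0.25)(18.4)(9.81)(3.22) = 145.3 J
Energy at base of ramp: E = 201.74 − 145.3 = 56.437 J
At max height all remaining energy is PE: mgh = E ⇒ h = E/(mg) = 56.437/(18.4 × 9.81) = 0.3127 m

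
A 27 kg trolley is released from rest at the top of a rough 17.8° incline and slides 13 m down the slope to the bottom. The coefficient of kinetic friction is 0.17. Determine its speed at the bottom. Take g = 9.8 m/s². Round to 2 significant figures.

Work–energy: mg(L sinθ) − μ_k(mg cosθ)L = ½mv²
mgh = mgL sinθ = (27)(9.8)(13)sin17.8° = 1051.5 J
W_f = μ_k mg cosθ · L = (0.17)(27)(9.8)cos17.8°·13 = 556.8 J
½mv² = 1051.5 − 556.8 = 494.76 J
v = √(2 × 494.76/27) = 6.054 m/s

v = 6.1 m/s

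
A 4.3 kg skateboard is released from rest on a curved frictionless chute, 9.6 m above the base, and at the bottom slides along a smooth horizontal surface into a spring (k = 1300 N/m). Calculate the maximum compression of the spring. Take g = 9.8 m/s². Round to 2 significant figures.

Gravitational PE at the top equals spring PE at max compression: mgh = ½kx²
x = √(2mgh/k) = √(2 × 4.3 × 9.8 × 9.6 / 1300) = 0.7889 m

x = 0.79 m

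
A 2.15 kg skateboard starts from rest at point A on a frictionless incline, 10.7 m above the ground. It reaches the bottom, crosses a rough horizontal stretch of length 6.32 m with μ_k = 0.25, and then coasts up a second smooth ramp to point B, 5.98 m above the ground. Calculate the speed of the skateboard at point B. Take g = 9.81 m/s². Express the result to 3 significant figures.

v = 7.85 m/s

Energy at A: mgh₁ = (2.15)(9.81)(10.7) = 225.68 J
Friction loss: W_f = μ_k mg d = 33.32 J
At B: ½mv² + mgh₂ = mgh₁ − W_f
½mv² = 225.68 − 33.32 − 126.13 = 66.227 J
v = √(2 × 66.227/2.15) = 7.849 m/s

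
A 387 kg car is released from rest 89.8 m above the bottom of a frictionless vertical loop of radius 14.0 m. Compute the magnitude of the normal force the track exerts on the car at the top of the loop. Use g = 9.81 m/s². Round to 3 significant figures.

N = 29700 N

Energy from release to top (height 2r): mgh = ½mv_top² + mg(2r)
v_top² = 2g(h − 2r) = 2(9.81)(89.8 − 28.00) = 1212.5 m²/s²
At the top, both N and weight point toward the centre: N + mg = mv_top²/r
N = m(v_top²/r − g) = 387(1212.5/14.0 − 9.81) = 29721 N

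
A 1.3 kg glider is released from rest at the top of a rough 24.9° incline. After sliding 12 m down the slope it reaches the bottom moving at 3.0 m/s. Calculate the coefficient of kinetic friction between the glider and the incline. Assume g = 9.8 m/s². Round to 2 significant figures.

The energy dissipated by friction is the PE lost minus the KE gained:
mgL sinθ = 64.368 J; ½mv² = 5.8500 J
W_f = 64.368 − 5.8500 = 58.52 J
μ_k = W_f/(mg cosθ · L) = 58.52/(11.56 × 12) = 0.4220

μ_k = 0.42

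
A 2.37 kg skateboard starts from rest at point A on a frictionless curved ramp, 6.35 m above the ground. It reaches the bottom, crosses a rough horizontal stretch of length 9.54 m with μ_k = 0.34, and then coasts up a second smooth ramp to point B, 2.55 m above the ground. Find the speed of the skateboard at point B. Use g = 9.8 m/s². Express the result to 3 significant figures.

Energy at A: mgh₁ = (2.37)(9.8)(6.35) = 147.49 J
Friction loss: W_f = μ_k mg d = 75.34 J
At B: ½mv² + mgh₂ = mgh₁ − W_f
½mv² = 147.49 − 75.34 − 59.226 = 12.923 J
v = √(2 × 12.923/2.37) = 3.302 m/s

v = 3.30 m/s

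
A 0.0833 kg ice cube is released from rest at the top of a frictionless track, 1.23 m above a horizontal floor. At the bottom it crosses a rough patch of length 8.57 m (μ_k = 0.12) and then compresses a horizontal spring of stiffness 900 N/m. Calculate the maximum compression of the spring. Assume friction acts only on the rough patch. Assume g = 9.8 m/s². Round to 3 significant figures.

Initial energy: E₁ = mgh = (0.0833)(9.8)(1.23) = 1.0041 J
Friction removes W_f = μ_k mg d = (0.12)(0.0833)(9.8)(8.57) = 0.8395 J
Energy reaching the spring: E = 1.0041 − 0.8395 = 0.16457 J
At max compression ½kx² = E ⇒ x = √(2E/k) = √(2 × 0.16457/900) = 0.01912 m

x = 0.0191 m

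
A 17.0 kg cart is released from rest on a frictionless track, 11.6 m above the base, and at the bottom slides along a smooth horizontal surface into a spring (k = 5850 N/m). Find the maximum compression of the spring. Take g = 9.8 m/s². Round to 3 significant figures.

At max compression the cart is momentarily at rest: mgh = ½kx²
x = √(2mgh/k) = √(2 × 17.0 × 9.8 × 11.6 / 5850) = 0.8128 m

x = 0.813 m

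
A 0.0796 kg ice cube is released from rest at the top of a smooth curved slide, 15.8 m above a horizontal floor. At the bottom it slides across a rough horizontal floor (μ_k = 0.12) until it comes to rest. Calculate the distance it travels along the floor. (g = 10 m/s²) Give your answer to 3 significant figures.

Energy bookkeeping (friction removes W_f = μ_k N d):
At rest all PE has been dissipated by friction: mgh = μ_k m g d
d = h/μ_k = 15.8/0.12 = 131.7 m

d = 132 m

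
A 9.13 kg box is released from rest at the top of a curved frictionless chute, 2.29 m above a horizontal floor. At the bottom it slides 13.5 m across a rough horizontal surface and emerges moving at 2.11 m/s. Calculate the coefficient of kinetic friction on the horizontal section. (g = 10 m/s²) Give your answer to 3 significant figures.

Energy bookkeeping (friction removes W_f = μ_k N d):
mgh = ½mv² + μ_k m g d
mgh = 209.08 J; ½mv² = 20.324 J
W_f = 209.08 − 20.324 = 188.8 J
μ_k = W_f/(mg·d) = 188.8/(91.30 × 13.5) = 0.1531

μ_k = 0.153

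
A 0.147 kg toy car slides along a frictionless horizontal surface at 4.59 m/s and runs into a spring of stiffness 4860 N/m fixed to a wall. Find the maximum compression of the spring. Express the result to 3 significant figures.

At max compression the car is momentarily at rest: ½mv² = ½kx²
x = v√(m/k) = 4.59 × √(0.147/4860) = 0.02524 m

x = 0.0252 m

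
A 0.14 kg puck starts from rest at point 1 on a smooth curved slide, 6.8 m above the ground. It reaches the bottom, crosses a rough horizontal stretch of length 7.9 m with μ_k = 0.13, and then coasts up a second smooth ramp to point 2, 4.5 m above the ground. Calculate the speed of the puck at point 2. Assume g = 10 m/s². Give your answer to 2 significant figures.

Energy at 1: mgh₁ = (0.14)(10)(6.8) = 9.5200 J
Friction loss: W_f = μ_k mg d = 1.438 J
At 2: ½mv² + mgh₂ = mgh₁ − W_f
½mv² = 9.5200 − 1.438 − 6.3000 = 1.7822 J
v = √(2 × 1.7822/0.14) = 5.046 m/s

v = 5.0 m/s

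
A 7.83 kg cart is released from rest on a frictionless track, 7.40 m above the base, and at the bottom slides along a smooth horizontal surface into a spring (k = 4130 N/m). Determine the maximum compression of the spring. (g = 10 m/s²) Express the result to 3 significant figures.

Energy conservation (no friction) from release to max compression: mgh = ½kx²
x = √(2mgh/k) = √(2 × 7.83 × 10 × 7.40 / 4130) = 0.5297 m

x = 0.530 m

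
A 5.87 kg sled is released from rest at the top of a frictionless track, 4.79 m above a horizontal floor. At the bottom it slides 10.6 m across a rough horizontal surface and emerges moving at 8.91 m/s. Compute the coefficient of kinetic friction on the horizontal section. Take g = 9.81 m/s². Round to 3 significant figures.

μ_k = 0.0702

Applying the work–energy principle:
mgh = ½mv² + μ_k m g d
mgh = 275.83 J; ½mv² = 233.00 J
W_f = 275.83 − 233.00 = 42.83 J
μ_k = W_f/(mg·d) = 42.83/(57.58 × 10.6) = 0.07016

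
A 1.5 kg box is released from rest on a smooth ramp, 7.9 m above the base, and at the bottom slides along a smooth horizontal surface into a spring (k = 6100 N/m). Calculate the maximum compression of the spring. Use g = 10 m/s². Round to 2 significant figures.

x = 0.20 m

At max compression the box is momentarily at rest: mgh = ½kx²
x = √(2mgh/k) = √(2 × 1.5 × 10 × 7.9 / 6100) = 0.1971 m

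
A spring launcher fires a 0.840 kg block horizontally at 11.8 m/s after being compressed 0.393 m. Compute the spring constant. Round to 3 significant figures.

½kx² = ½mv²
k = mv²/x² = (0.840)(11.8)²/(0.393)² = 757.3 N/m

k = 757 N/m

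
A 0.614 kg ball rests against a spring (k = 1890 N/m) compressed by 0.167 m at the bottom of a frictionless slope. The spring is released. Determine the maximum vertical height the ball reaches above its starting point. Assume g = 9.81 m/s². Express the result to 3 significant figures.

h = 4.38 m

Energy conservation from release to the highest point: ½kx² = mgh
h = kx²/(2mg) = (1890)(0.167)²/(2 × 0.614 × 9.81) = 4.375 m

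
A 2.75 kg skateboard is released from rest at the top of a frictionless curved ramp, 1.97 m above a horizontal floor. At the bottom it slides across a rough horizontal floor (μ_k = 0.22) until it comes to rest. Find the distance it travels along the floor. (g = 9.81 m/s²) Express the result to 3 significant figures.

d = 8.95 m

Applying the work–energy principle:
At rest all PE has been dissipated by friction: mgh = μ_k m g d
d = h/μ_k = 1.97/0.22 = 8.955 m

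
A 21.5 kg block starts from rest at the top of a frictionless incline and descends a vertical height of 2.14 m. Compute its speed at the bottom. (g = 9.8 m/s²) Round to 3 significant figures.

v = 6.48 m/s

Equating total energy at the two states: mgh = ½mv²
v = √(2gh) = √(2 × 9.8 × 2.14) = √41.944 = 6.476 m/s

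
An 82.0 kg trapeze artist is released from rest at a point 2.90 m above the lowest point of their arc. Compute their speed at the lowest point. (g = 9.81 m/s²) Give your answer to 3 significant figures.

Energy conservation between the two points: mgh = ½mv²
v = √(2gh) = √(2 × 9.81 × 2.90) = √56.898 = 7.543 m/s

v = 7.54 m/s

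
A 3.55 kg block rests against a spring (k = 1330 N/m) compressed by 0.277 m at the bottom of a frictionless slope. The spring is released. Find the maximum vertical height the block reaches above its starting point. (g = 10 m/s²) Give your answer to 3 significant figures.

At maximum height the block is at rest, so ½kx² = mgh
h = kx²/(2mg) = (1330)(0.277)²/(2 × 3.55 × 10) = 1.437 m

h = 1.44 m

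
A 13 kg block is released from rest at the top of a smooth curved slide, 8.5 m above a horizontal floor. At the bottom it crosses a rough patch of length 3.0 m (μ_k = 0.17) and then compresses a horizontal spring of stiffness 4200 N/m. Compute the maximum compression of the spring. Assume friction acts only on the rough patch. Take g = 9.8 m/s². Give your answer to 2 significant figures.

x = 0.70 m

Initial energy: E₁ = mgh = (13)(9.8)(8.5) = 1082.9 J
Friction removes W_f = μ_k mg d = (0.17)(13)(9.8)(3.0) = 64.97 J
Energy reaching the spring: E = 1082.9 − 64.97 = 1017.9 J
At max compression ½kx² = E ⇒ x = √(2E/k) = √(2 × 1017.9/4200) = 0.6962 m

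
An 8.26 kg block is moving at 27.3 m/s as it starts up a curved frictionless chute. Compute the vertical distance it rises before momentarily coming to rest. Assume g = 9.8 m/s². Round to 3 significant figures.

By energy conservation, ½mv² = mgh
h = v²/(2g) = 27.3²/(2 × 9.8) = 38.02 m

h = 38.0 m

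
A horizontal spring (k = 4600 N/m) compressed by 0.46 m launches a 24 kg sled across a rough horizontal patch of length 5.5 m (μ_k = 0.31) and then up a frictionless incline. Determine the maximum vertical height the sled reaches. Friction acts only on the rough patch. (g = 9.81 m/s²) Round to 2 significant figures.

h = 0.36 m

Spring energy: E₀ = ½kx² = ½(4600)(0.46)² = 486.68 J
Friction: W_f = μ_k mg d = (0.31)(24)(9.81)(5.5) = 401.4 J
Energy at base of ramp: E = 486.68 − 401.4 = 85.255 J
At max height all remaining energy is PE: mgh = E ⇒ h = E/(mg) = 85.255/(24 × 9.81) = 0.3621 m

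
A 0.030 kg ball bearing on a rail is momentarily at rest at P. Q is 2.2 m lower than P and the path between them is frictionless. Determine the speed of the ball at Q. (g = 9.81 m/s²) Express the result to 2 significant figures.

v = 6.6 m/s

Equating total energy at the two states: mgh = ½mv²
v = √(2gh) = √(2 × 9.81 × 2.2) = √43.164 = 6.570 m/s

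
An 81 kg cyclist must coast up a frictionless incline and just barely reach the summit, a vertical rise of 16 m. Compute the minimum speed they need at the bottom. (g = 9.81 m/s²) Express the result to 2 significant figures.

At the top they are momentarily at rest, so all KE converts to PE: ½mv² = mgh
v = √(2gh) = √(2 × 9.81 × 16) = 17.72 m/s

v = 18 m/s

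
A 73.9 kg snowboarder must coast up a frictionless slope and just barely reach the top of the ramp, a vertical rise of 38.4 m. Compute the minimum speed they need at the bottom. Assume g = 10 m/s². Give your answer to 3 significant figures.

At the top they are momentarily at rest, so all KE converts to PE: ½mv² = mgh
v = √(2gh) = √(2 × 10 × 38.4) = 27.71 m/s

v = 27.7 m/s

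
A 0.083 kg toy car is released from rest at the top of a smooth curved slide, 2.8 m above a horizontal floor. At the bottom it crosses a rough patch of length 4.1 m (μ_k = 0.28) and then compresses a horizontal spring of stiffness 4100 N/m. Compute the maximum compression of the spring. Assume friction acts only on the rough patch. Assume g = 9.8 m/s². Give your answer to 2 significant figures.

x = 0.026 m

Initial energy: E₁ = mgh = (0.083)(9.8)(2.8) = 2.2775 J
Friction removes W_f = μ_k mg d = (0.28)(0.083)(9.8)(4.1) = 0.9338 J
Energy reaching the spring: E = 2.2775 − 0.9338 = 1.3437 J
At max compression ½kx² = E ⇒ x = √(2E/k) = √(2 × 1.3437/4100) = 0.02560 m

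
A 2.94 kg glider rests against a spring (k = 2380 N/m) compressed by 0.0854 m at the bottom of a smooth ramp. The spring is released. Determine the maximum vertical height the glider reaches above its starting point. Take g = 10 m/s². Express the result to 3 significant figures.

h = 0.295 m

At maximum height the glider is at rest, so ½kx² = mgh
h = kx²/(2mg) = (2380)(0.0854)²/(2 × 2.94 × 10) = 0.2952 m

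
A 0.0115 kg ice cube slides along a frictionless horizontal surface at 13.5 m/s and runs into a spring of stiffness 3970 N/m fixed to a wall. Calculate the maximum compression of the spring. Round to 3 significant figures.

Conservation of energy between contact and max compression: ½mv² = ½kx²
x = v√(m/k) = 13.5 × √(0.0115/3970) = 0.02298 m

x = 0.0230 m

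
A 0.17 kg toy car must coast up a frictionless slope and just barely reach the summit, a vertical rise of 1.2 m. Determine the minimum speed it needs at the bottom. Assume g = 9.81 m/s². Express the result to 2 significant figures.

v = 4.9 m/s

At the top it is momentarily at rest, so all KE converts to PE: ½mv² = mgh
v = √(2gh) = √(2 × 9.81 × 1.2) = 4.852 m/s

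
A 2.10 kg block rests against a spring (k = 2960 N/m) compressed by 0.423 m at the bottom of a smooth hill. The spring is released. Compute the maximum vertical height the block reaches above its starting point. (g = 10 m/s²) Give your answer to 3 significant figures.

All spring PE becomes gravitational PE at the highest point: ½kx² = mgh
h = kx²/(2mg) = (2960)(0.423)²/(2 × 2.10 × 10) = 12.61 m

h = 12.6 m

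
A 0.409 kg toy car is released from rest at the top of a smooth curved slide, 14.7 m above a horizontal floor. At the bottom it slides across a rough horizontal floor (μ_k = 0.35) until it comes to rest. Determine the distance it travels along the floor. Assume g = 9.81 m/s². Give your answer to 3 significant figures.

d = 42.0 m

Energy at the top = energy at the end + work done against friction:
At rest all PE has been dissipated by friction: mgh = μ_k m g d
d = h/μ_k = 14.7/0.35 = 42.00 m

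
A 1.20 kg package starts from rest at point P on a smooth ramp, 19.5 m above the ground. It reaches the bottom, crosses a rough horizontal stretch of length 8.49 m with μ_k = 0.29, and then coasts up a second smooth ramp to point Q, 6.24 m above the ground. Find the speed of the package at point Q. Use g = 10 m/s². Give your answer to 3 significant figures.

Energy at P: mgh₁ = (1.20)(10)(19.5) = 234.00 J
Friction loss: W_f = μ_k mg d = 29.55 J
At Q: ½mv² + mgh₂ = mgh₁ − W_f
½mv² = 234.00 − 29.55 − 74.880 = 129.57 J
v = √(2 × 129.57/1.20) = 14.70 m/s

v = 14.7 m/s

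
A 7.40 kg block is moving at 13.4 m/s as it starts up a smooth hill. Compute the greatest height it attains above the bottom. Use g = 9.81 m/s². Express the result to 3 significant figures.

h = 9.15 m

Setting KE at the bottom equal to PE gained: ½mv² = mgh
h = v²/(2g) = 13.4²/(2 × 9.81) = 9.152 m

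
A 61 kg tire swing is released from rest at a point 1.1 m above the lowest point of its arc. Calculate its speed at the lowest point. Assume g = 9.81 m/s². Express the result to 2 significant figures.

Equating total energy at the two states: mgh = ½mv²
The mass cancels from both sides.
v = √(2gh) = √(2 × 9.81 × 1.1) = √21.582 = 4.646 m/s

v = 4.6 m/s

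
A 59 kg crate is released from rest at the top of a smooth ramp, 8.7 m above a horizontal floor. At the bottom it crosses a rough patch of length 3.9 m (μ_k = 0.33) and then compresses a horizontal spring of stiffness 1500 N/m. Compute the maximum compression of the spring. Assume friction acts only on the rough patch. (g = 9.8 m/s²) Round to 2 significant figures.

Initial energy: E₁ = mgh = (59)(9.8)(8.7) = 5030.3 J
Friction removes W_f = μ_k mg d = (0.33)(59)(9.8)(3.9) = 744.1 J
Energy reaching the spring: E = 5030.3 − 744.1 = 4286.2 J
At max compression ½kx² = E ⇒ x = √(2E/k) = √(2 × 4286.2/1500) = 2.391 m

x = 2.4 m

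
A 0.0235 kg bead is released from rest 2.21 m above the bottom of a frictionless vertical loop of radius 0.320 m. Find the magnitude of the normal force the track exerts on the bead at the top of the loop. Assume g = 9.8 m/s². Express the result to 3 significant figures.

Energy from release to top (height 2r): mgh = ½mv_top² + mg(2r)
v_top² = 2g(h − 2r) = 2(9.8)(2.21 − 0.6400) = 30.772 m²/s²
At the top, both N and weight point toward the centre: N + mg = mv_top²/r
N = m(v_top²/r − g) = 0.0235(30.772/0.320 − 9.8) = 2.030 N

N = 2.03 N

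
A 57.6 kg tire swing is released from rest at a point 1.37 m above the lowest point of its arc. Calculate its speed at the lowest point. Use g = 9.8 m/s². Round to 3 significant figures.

By conservation of mechanical energy, mgh = ½mv²
v = √(2gh) = √(2 × 9.8 × 1.37) = √26.852 = 5.182 m/s

v = 5.18 m/s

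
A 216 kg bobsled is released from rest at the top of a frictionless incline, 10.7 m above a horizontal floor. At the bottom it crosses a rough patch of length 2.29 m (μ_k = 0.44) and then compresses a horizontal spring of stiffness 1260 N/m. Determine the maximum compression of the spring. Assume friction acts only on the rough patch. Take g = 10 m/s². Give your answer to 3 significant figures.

Initial energy: E₁ = mgh = (216)(10)(10.7) = 23112 J
Friction removes W_f = μ_k mg d = (0.44)(216)(10)(2.29) = 2176 J
Energy reaching the spring: E = 23112 − 2176 = 20936 J
At max compression ½kx² = E ⇒ x = √(2E/k) = √(2 × 20936/1260) = 5.765 m

x = 5.76 m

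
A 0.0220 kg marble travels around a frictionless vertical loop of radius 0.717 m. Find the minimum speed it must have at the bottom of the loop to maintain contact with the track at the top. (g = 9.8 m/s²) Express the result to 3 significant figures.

At the top: mg = mv_top²/r ⇒ v_top² = gr = 7.027 m²/s²
Energy from bottom to top (height 2r): ½mv_bot² = ½mv_top² + mg(2r)
v_bot² = gr + 4gr = 5gr = 35.13
v_bot = √(5gr) = 5.927 m/s

v = 5.93 m/s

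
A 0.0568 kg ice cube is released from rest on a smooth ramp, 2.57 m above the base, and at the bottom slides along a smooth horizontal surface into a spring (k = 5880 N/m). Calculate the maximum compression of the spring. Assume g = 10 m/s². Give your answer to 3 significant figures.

Gravitational PE at the top equals spring PE at max compression: mgh = ½kx²
x = √(2mgh/k) = √(2 × 0.0568 × 10 × 2.57 / 5880) = 0.02228 m

x = 0.0223 m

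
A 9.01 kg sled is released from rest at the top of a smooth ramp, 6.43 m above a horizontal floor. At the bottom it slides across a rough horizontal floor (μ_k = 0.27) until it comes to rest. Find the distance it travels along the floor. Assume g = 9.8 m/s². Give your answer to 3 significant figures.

Energy at the top = energy at the end + work done against friction:
At rest all PE has been dissipated by friction: mgh = μ_k m g d
d = h/μ_k = 6.43/0.27 = 23.81 m

d = 23.8 m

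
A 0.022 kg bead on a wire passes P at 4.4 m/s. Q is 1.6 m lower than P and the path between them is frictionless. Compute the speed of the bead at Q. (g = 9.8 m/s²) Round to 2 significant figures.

v = 7.1 m/s

Mechanical energy is conserved (no friction): ½mv₀² + mgh = ½mv²
The mass cancels from both sides.
v² = v₀² + 2gh = (4.4)² + 2(9.8)(1.6) = 50.720
v = √50.720 = 7.122 m/s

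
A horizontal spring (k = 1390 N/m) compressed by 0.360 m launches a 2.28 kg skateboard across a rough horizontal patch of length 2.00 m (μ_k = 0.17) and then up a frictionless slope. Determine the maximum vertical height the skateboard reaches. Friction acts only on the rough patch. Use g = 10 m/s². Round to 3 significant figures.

h = 3.61 m

Spring energy: E₀ = ½kx² = ½(1390)(0.360)² = 90.072 J
Friction: W_f = μ_k mg d = (0.17)(2.28)(10)(2.00) = 7.752 J
Energy at base of ramp: E = 90.072 − 7.752 = 82.320 J
At max height all remaining energy is PE: mgh = E ⇒ h = E/(mg) = 82.320/(2.28 × 10) = 3.611 m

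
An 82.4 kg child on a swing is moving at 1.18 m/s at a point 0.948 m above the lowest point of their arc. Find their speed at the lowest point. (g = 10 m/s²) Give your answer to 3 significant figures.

v = 4.51 m/s

Mechanical energy is conserved (no friction): ½mv₀² + mgh = ½mv²
v² = v₀² + 2gh = (1.18)² + 2(10)(0.948) = 20.352
v = √20.352 = 4.511 m/s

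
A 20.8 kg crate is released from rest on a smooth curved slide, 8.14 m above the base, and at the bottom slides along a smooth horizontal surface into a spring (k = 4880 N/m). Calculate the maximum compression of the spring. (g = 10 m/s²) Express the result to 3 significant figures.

x = 0.833 m

Energy conservation (no friction) from release to max compression: mgh = ½kx²
x = √(2mgh/k) = √(2 × 20.8 × 10 × 8.14 / 4880) = 0.8330 m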